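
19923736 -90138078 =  - 70214342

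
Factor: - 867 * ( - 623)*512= 2^9 * 3^1*7^1*17^2 * 89^1 = 276552192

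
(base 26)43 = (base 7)212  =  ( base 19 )5C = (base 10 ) 107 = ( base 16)6B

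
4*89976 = 359904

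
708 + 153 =861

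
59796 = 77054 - 17258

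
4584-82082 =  - 77498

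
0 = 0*31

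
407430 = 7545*54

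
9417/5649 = 3139/1883= 1.67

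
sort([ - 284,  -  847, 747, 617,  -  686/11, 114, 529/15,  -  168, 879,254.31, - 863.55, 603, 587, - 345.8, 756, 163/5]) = [ - 863.55, - 847, - 345.8,-284, - 168 , - 686/11, 163/5, 529/15, 114 , 254.31, 587, 603, 617,  747, 756,879] 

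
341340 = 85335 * 4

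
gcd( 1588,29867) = 1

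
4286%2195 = 2091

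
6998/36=194 + 7/18 = 194.39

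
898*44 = 39512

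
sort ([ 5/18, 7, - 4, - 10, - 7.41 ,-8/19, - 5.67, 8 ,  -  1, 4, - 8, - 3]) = [ - 10, - 8, - 7.41, - 5.67, - 4,-3, - 1,-8/19, 5/18, 4,7,8] 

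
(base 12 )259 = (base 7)1020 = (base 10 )357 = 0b101100101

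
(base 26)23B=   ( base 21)35d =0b10110100001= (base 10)1441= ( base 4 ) 112201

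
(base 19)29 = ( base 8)57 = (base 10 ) 47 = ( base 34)1D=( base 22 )23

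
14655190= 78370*187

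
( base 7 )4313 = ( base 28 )1QH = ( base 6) 11025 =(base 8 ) 2771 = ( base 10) 1529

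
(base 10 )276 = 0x114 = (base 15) 136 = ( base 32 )8K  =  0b100010100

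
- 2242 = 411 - 2653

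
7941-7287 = 654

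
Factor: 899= 29^1 * 31^1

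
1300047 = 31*41937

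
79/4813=79/4813 =0.02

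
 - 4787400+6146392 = 1358992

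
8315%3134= 2047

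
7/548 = 7/548=0.01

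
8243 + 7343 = 15586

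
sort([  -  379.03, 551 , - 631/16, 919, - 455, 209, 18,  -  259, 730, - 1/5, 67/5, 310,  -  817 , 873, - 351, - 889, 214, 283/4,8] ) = [ - 889,-817,- 455,-379.03, - 351, - 259, -631/16, - 1/5  ,  8, 67/5, 18, 283/4, 209, 214,  310,551,730, 873,919 ]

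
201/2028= 67/676  =  0.10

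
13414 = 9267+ 4147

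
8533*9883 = 84331639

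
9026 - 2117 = 6909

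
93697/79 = 1186 + 3/79 = 1186.04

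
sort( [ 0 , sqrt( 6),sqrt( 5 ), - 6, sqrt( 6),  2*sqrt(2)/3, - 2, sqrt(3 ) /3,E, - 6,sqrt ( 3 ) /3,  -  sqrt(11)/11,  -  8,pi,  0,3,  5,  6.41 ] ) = [ - 8,- 6, - 6,- 2, - sqrt(11)/11,0,0, sqrt( 3)/3, sqrt(3)/3 , 2 * sqrt( 2)/3 , sqrt( 5),sqrt( 6 ), sqrt( 6),  E,3 , pi,  5,  6.41 ]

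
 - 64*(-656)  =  41984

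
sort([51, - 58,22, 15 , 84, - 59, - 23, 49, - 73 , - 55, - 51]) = [ - 73,- 59,-58, - 55, - 51, -23, 15,22,  49,51, 84 ] 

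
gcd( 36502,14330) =2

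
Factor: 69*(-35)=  - 2415 = - 3^1* 5^1*7^1*23^1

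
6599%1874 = 977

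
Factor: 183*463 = 84729=3^1*61^1*463^1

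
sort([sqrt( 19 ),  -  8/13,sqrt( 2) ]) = [ - 8/13, sqrt (2 ),  sqrt(19)]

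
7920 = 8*990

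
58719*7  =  411033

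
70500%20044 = 10368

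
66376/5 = 66376/5 = 13275.20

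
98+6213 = 6311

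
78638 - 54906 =23732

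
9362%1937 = 1614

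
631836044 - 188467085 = 443368959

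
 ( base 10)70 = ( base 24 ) 2M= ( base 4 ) 1012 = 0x46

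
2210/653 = 2210/653 = 3.38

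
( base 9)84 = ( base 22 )3A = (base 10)76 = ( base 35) 26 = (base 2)1001100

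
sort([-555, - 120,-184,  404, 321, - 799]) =[ - 799, - 555,-184, -120, 321, 404]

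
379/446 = 379/446  =  0.85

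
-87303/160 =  - 546 + 57/160 = - 545.64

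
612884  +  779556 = 1392440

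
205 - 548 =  - 343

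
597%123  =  105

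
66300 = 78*850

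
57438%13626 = 2934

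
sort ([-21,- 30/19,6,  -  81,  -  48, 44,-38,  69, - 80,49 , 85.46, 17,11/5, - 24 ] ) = [ - 81,  -  80, - 48, - 38, - 24, - 21 , - 30/19 , 11/5,6,17,44, 49,  69,85.46 ] 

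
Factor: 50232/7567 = 312/47 = 2^3*3^1*13^1*47^( - 1) 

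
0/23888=0 = 0.00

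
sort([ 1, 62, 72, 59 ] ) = [1, 59,  62, 72 ]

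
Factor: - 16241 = - 109^1*149^1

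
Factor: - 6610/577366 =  - 3305/288683 = -  5^1 * 661^1*288683^ (-1) 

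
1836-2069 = -233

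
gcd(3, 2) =1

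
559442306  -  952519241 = -393076935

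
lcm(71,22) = 1562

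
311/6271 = 311/6271 = 0.05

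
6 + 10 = 16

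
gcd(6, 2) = 2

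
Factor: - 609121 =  - 19^1*32059^1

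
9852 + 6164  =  16016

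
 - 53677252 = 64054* ( -838)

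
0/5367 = 0 = 0.00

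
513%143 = 84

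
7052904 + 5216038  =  12268942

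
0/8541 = 0=   0.00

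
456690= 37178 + 419512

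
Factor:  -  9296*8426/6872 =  - 2^2 * 7^1 *11^1*83^1*383^1 * 859^( - 1) = - 9791012/859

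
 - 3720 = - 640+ -3080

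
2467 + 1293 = 3760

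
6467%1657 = 1496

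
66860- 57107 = 9753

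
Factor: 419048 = 2^3 * 7^2*1069^1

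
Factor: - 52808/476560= - 2^(- 1 ) * 5^ (-1 ) * 37^( - 1 )*41^1=-41/370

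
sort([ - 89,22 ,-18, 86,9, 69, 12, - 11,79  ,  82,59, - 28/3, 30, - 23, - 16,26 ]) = [ -89, - 23, - 18,  -  16,  -  11, -28/3,9,12,22,26,30  ,  59,69,79, 82,86] 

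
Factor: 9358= 2^1*4679^1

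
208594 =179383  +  29211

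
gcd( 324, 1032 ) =12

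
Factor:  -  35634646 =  - 2^1*3821^1* 4663^1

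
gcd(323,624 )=1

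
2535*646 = 1637610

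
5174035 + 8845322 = 14019357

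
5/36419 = 5/36419 = 0.00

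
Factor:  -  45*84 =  - 3780 = -2^2*3^3*5^1 * 7^1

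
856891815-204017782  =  652874033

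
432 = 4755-4323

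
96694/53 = 96694/53 =1824.42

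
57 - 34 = 23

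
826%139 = 131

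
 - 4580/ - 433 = 4580/433=10.58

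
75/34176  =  25/11392  =  0.00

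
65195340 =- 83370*( - 782 )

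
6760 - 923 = 5837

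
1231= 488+743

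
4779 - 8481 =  - 3702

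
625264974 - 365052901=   260212073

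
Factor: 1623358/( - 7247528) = - 811679/3623764 = - 2^( - 2 )*11^1*113^1*653^1*877^( - 1)*1033^( - 1)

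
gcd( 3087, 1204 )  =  7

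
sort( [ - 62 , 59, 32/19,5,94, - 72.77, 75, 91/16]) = [ - 72.77,-62, 32/19 , 5, 91/16,59,75,94 ] 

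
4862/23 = 211+9/23 = 211.39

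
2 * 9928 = 19856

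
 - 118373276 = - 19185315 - 99187961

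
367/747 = 367/747 = 0.49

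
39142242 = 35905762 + 3236480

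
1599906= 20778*77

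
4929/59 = 83 + 32/59 = 83.54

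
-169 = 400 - 569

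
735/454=1 + 281/454 =1.62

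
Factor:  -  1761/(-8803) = 3^1*587^1*8803^(-1 ) 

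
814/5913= 814/5913 = 0.14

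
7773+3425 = 11198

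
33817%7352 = 4409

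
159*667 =106053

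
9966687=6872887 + 3093800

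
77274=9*8586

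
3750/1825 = 150/73=2.05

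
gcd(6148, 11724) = 4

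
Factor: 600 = 2^3 * 3^1*5^2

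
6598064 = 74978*88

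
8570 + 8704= 17274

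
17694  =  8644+9050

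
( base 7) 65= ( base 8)57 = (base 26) 1L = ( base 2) 101111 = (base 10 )47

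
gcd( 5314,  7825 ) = 1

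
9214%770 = 744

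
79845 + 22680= 102525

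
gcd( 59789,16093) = 1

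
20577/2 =10288 +1/2 =10288.50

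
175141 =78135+97006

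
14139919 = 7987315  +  6152604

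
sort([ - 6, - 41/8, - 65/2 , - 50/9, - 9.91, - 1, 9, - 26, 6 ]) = [ - 65/2, - 26, - 9.91,  -  6, - 50/9, - 41/8, - 1, 6, 9 ] 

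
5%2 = 1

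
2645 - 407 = 2238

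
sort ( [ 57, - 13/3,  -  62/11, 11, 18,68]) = [-62/11 , -13/3, 11,18, 57, 68 ]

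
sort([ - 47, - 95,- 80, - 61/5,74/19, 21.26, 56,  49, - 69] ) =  [-95, - 80, - 69, - 47, - 61/5, 74/19,21.26, 49,56] 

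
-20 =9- 29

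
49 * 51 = 2499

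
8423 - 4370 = 4053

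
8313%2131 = 1920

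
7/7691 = 7/7691 = 0.00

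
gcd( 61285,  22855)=35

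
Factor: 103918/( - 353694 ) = - 3^ ( - 1 )*11^(-1)*23^(- 1)*223^1 = -  223/759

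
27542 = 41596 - 14054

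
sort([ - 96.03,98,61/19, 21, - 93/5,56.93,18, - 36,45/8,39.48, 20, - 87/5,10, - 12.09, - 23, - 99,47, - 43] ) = [ - 99,  -  96.03, - 43,  -  36, - 23 , - 93/5, - 87/5,  -  12.09,61/19,45/8, 10, 18,20,21,39.48,47, 56.93,98]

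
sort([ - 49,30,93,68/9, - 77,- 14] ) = [ - 77, - 49, - 14, 68/9,30 , 93 ] 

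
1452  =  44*33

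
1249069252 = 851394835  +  397674417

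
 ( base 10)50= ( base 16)32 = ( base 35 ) 1F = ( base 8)62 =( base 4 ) 302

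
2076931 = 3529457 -1452526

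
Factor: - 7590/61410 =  - 11^1*89^( - 1 ) =- 11/89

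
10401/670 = 10401/670 = 15.52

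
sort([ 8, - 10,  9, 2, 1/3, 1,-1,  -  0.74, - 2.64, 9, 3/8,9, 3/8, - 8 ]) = [ - 10, - 8, - 2.64, - 1, - 0.74,1/3, 3/8,  3/8,1,2, 8, 9,  9, 9]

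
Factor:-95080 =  - 2^3*5^1*2377^1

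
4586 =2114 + 2472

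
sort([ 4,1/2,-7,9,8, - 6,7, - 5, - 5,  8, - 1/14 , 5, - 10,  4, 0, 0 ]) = [ - 10, - 7, - 6, - 5, - 5, - 1/14, 0,0,1/2,4,4,5,7,  8,  8,9] 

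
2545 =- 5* ( - 509 )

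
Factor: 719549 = 19^1*37871^1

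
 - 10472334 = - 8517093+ - 1955241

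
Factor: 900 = 2^2* 3^2*5^2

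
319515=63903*5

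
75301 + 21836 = 97137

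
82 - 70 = 12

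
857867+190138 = 1048005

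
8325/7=1189+2/7 = 1189.29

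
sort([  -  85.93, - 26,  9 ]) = [  -  85.93, - 26,9] 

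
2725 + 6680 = 9405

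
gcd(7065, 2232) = 9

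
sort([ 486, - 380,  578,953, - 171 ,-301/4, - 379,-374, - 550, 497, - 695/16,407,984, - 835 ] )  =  [-835,-550, - 380 ,-379, - 374, - 171, - 301/4,-695/16, 407,  486,497, 578,953,984]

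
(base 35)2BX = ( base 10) 2868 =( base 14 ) 108c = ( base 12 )17B0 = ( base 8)5464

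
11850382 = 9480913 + 2369469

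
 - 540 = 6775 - 7315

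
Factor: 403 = 13^1*31^1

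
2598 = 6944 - 4346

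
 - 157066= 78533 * (  -  2) 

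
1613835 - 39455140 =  - 37841305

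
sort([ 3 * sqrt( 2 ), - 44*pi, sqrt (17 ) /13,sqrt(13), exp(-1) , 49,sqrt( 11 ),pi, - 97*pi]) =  [ - 97*pi, - 44*pi, sqrt(17 )/13, exp( - 1 ), pi, sqrt( 11), sqrt(13), 3*sqrt( 2 ), 49] 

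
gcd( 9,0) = 9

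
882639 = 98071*9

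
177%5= 2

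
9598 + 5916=15514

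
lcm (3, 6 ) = 6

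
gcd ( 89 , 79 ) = 1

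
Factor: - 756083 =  - 113^1*6691^1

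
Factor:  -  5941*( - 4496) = 2^4*13^1*281^1*457^1 = 26710736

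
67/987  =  67/987 = 0.07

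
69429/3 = 23143= 23143.00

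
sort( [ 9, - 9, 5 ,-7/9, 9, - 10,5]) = [ - 10,-9,-7/9, 5,  5,9,  9]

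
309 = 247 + 62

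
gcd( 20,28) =4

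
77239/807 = 95 + 574/807 = 95.71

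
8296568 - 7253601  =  1042967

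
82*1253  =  102746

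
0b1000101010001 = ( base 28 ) 5i9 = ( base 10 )4433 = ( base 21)a12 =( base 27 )625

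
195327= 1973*99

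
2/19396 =1/9698 = 0.00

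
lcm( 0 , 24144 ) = 0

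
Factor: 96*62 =5952 = 2^6*3^1*31^1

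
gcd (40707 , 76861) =1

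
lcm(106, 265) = 530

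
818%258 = 44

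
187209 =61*3069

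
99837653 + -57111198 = 42726455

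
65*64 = 4160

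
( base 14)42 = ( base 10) 58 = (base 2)111010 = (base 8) 72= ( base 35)1n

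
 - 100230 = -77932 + - 22298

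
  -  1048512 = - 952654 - 95858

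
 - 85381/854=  - 100 + 19/854 = -  99.98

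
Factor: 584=2^3*73^1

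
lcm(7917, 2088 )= 190008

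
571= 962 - 391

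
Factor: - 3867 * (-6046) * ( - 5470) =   -  127887954540 =- 2^2*3^1*5^1*547^1*1289^1*3023^1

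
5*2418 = 12090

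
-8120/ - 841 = 280/29 = 9.66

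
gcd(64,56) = 8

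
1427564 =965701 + 461863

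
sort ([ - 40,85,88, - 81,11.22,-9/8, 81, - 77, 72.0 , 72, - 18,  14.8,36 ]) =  [ - 81, - 77, - 40, - 18, - 9/8, 11.22,14.8,36,  72.0 , 72, 81,  85,  88]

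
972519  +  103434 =1075953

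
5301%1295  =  121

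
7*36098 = 252686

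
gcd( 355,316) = 1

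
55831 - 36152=19679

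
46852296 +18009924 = 64862220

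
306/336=51/56 = 0.91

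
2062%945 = 172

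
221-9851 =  - 9630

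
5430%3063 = 2367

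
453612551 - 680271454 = - 226658903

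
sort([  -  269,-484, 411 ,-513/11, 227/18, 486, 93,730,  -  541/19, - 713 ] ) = [-713,-484,-269,-513/11,- 541/19,  227/18,93, 411,486,730]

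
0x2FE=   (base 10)766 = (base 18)26a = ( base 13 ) 46C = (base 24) 17m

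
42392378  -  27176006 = 15216372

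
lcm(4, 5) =20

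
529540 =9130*58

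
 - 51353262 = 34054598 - 85407860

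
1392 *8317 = 11577264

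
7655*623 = 4769065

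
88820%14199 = 3626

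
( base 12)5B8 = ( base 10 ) 860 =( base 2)1101011100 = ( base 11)712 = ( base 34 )PA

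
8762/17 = 8762/17 = 515.41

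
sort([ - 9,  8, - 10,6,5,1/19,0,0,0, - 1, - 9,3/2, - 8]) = [ - 10, -9, - 9, - 8, - 1, 0,0,0, 1/19,3/2,  5 , 6,  8 ]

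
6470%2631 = 1208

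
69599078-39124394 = 30474684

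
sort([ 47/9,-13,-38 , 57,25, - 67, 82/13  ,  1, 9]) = [-67,-38, - 13,1,47/9, 82/13 , 9, 25, 57 ]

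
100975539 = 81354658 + 19620881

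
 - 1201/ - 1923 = 1201/1923=0.62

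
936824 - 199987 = 736837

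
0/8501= 0 = 0.00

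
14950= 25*598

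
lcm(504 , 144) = 1008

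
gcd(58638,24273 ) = 87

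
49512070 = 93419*530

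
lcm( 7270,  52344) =261720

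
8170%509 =26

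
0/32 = 0 =0.00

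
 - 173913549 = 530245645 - 704159194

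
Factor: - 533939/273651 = -3^ ( - 1)*157^( - 1)*919^1 = -919/471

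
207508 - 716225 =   -  508717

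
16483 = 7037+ 9446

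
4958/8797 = 4958/8797 = 0.56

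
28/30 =14/15 =0.93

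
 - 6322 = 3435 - 9757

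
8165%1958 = 333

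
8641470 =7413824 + 1227646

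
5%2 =1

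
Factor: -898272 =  - 2^5 * 3^2*3119^1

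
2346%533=214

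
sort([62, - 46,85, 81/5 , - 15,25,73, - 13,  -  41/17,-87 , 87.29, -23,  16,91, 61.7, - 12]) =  [ - 87 , - 46 , - 23,-15, - 13,- 12, - 41/17,16 , 81/5,25,61.7, 62 , 73, 85, 87.29, 91]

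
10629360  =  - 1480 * (  -  7182)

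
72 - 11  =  61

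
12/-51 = -4/17 = - 0.24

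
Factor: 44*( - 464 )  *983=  - 20068928 = - 2^6*11^1*29^1 *983^1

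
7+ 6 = 13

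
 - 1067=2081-3148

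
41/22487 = 41/22487 = 0.00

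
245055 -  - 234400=479455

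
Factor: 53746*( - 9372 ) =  - 2^3*3^1  *  7^1*11^2* 71^1  *349^1 =- 503707512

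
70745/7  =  70745/7 = 10106.43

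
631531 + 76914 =708445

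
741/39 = 19 =19.00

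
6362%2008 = 338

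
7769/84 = 7769/84 = 92.49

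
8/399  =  8/399  =  0.02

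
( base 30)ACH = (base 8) 22241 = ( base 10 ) 9377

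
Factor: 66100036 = 2^2 * 41^1*403049^1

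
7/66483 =7/66483 = 0.00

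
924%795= 129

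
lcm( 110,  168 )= 9240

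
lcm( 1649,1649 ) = 1649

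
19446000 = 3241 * 6000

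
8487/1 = 8487 = 8487.00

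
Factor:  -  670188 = -2^2*3^1*55849^1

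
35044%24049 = 10995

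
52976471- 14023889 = 38952582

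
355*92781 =32937255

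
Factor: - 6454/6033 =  - 2^1 *3^(-1) * 7^1*461^1*2011^ ( - 1 ) 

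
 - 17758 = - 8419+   -  9339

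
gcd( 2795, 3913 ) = 559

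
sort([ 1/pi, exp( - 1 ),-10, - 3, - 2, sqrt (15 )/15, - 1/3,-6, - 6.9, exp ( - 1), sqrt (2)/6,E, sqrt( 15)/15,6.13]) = [ - 10,-6.9, - 6 , -3, - 2, - 1/3,sqrt(2) /6, sqrt(15)/15,sqrt ( 15) /15,1/pi, exp ( - 1), exp(-1 ), E, 6.13]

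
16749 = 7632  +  9117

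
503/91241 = 503/91241= 0.01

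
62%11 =7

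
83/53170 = 83/53170 = 0.00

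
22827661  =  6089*3749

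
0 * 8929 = 0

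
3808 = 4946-1138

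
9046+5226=14272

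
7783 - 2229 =5554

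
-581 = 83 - 664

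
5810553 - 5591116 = 219437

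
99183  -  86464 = 12719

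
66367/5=13273+2/5 = 13273.40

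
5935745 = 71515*83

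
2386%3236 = 2386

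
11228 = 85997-74769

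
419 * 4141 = 1735079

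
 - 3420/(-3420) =1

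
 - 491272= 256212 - 747484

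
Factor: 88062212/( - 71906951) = - 2^2*7^2*29^1*15493^1*71906951^(-1)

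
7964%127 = 90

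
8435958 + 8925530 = 17361488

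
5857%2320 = 1217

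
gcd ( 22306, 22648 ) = 38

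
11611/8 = 1451+3/8 = 1451.38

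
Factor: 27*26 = 2^1*3^3*13^1 = 702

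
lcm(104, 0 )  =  0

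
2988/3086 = 1494/1543 = 0.97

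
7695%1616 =1231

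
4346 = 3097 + 1249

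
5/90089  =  5/90089=0.00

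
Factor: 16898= 2^1*7^1*17^1*71^1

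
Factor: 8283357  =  3^3* 29^1*71^1*149^1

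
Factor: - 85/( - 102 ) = 2^( - 1 )*3^( - 1 )*5^1 = 5/6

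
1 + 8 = 9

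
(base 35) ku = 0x2DA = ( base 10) 730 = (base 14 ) 3a2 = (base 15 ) 33a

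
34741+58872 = 93613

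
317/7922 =317/7922 = 0.04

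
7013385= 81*86585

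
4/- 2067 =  - 4/2067 = - 0.00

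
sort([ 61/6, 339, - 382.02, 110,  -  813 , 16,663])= [ - 813, - 382.02, 61/6,16,  110, 339, 663 ] 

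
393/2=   393/2 = 196.50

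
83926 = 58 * 1447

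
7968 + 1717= 9685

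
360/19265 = 72/3853=0.02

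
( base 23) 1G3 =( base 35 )PP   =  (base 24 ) 1DC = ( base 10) 900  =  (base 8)1604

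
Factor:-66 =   -  2^1*3^1 * 11^1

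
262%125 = 12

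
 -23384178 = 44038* (- 531 )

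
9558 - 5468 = 4090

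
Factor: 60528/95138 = 2^3 * 3^1*13^1*97^1  *  47569^ ( - 1 ) = 30264/47569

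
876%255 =111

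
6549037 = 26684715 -20135678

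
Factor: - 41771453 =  -41771453^1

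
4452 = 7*636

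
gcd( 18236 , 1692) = 188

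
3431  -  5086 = -1655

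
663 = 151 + 512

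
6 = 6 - 0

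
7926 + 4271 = 12197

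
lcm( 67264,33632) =67264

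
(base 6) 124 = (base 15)37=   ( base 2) 110100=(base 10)52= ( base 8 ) 64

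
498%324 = 174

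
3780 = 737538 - 733758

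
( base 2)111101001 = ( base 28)HD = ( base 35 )DY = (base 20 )149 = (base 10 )489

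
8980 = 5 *1796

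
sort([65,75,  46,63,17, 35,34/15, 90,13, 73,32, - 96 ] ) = [ - 96,34/15,13,17, 32,  35 , 46,63,65, 73,75, 90]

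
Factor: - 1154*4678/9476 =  - 1349603/2369 =- 23^( - 1) * 103^( - 1 )*577^1 * 2339^1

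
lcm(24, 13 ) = 312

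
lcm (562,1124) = 1124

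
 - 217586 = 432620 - 650206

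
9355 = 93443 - 84088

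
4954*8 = 39632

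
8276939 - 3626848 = 4650091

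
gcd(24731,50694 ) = 7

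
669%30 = 9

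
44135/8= 44135/8 = 5516.88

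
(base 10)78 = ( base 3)2220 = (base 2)1001110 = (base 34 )2A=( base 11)71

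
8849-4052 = 4797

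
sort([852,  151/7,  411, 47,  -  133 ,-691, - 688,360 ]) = [-691, - 688, - 133,151/7, 47, 360, 411,852 ]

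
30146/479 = 62 + 448/479 =62.94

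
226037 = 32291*7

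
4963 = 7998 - 3035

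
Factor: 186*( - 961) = - 178746 = - 2^1*3^1 * 31^3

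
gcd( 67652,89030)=2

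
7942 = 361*22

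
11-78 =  - 67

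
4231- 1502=2729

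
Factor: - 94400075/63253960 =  - 245195/164296 = - 2^( - 3)*5^1 *11^ (-1 )*19^1 * 29^1 * 89^1*1867^( -1)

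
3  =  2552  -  2549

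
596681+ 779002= 1375683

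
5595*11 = 61545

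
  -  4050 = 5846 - 9896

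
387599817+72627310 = 460227127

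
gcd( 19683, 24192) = 27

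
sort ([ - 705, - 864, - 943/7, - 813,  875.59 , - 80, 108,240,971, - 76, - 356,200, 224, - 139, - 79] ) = [ - 864,  -  813,-705, - 356 , - 139, - 943/7,-80, - 79, - 76, 108,200, 224,240,875.59, 971] 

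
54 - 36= 18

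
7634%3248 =1138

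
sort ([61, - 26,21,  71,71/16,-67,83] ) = [ - 67, - 26,71/16,21,61,71, 83 ] 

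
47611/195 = 47611/195 = 244.16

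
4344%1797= 750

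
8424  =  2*4212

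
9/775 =9/775 = 0.01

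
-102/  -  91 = 102/91 = 1.12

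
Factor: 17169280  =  2^7 * 5^1*139^1*193^1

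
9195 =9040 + 155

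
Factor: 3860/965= 2^2  =  4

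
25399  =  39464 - 14065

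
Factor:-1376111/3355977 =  -3^ ( - 1) * 11^1 * 125101^1 * 1118659^ ( - 1)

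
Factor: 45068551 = 11^1*19^1 * 191^1*1129^1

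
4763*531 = 2529153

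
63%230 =63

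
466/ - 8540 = - 1 + 4037/4270 =- 0.05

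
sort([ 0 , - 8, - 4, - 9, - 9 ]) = [ - 9, - 9, - 8, - 4,0 ]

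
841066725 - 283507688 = 557559037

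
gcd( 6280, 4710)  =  1570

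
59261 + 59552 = 118813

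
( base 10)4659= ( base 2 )1001000110011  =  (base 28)5QB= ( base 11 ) 3556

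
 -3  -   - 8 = 5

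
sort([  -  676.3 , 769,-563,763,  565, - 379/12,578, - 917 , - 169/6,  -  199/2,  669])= [-917, - 676.3,  -  563,  -  199/2, - 379/12, - 169/6,  565,578 , 669, 763,  769 ]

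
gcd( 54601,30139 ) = 1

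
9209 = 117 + 9092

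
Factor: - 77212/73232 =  - 97/92 = - 2^(  -  2)*23^(-1 )*97^1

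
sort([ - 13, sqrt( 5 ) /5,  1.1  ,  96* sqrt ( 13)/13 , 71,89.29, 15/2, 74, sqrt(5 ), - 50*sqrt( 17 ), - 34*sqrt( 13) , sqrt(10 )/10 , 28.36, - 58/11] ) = [ - 50*sqrt( 17 ) , - 34*sqrt( 13),  -  13,  -  58/11, sqrt (10 )/10, sqrt( 5 )/5 , 1.1, sqrt( 5 ), 15/2, 96*sqrt(13)/13, 28.36, 71 , 74, 89.29 ] 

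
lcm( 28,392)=392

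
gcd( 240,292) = 4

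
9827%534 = 215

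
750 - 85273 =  - 84523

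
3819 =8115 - 4296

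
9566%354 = 8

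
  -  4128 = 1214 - 5342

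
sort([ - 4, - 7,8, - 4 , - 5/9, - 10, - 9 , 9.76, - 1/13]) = [ - 10, - 9, - 7, - 4, - 4,- 5/9, - 1/13, 8,9.76 ] 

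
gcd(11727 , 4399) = 1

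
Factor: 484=2^2*11^2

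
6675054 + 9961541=16636595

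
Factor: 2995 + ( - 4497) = -1502 = - 2^1*751^1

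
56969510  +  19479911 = 76449421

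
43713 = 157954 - 114241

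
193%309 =193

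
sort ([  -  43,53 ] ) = [ - 43,  53] 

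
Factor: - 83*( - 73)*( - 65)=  - 5^1*13^1*73^1*83^1 =- 393835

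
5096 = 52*98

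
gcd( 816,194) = 2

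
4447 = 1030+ 3417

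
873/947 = 873/947 = 0.92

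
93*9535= 886755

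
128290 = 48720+79570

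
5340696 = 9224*579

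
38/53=38/53 =0.72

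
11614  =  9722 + 1892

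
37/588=37/588 = 0.06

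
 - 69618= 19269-88887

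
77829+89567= 167396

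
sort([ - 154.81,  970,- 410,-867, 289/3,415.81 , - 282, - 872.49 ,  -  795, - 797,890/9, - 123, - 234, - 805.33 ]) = [  -  872.49, - 867,  -  805.33, - 797,-795, - 410,  -  282, - 234, - 154.81, - 123,289/3,890/9,415.81, 970 ]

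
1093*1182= 1291926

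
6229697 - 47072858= -40843161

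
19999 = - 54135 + 74134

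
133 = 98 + 35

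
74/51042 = 37/25521 =0.00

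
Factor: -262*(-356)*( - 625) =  - 58295000  =  - 2^3 * 5^4*89^1*131^1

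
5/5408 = 5/5408 =0.00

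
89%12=5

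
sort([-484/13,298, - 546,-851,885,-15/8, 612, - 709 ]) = [  -  851 , - 709, - 546 ,  -  484/13, - 15/8,298, 612,885]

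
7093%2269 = 286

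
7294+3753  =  11047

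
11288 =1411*8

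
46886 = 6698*7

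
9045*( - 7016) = - 63459720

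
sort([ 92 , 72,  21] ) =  [21, 72,  92] 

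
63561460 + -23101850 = 40459610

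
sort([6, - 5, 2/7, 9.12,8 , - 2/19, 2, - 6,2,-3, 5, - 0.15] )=[-6 , - 5, - 3, - 0.15, - 2/19, 2/7,2, 2, 5,6,8 , 9.12 ]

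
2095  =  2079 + 16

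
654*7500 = 4905000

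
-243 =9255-9498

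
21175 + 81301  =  102476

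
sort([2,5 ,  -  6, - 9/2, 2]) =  [ - 6, - 9/2, 2, 2,5]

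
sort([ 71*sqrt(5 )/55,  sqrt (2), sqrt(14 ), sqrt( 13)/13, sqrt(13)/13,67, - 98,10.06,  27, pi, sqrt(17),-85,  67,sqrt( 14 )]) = [-98,-85, sqrt(13)/13, sqrt( 13 )/13, sqrt( 2 ), 71*sqrt(5)/55, pi, sqrt ( 14 ),sqrt(14 ),sqrt(17 )  ,  10.06,27 , 67,67] 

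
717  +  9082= 9799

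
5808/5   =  1161 + 3/5 = 1161.60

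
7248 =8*906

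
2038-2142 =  -104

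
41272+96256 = 137528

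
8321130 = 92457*90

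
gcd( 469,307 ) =1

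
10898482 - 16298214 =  - 5399732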